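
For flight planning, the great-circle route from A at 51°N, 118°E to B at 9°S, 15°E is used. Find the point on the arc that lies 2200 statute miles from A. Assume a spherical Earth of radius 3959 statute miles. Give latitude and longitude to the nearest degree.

Convert each endpoint to a unit vector on the sphere (x = cos φ cos λ, y = cos φ sin λ, z = sin φ).
The central angle between the endpoints is δ = arccos(p₁·p₂) ≈ 1.835 rad (105.2°). The total great-circle distance is δ·R ≈ 1.835 × 3959 ≈ 7266 mi, so the target fraction is f = 2200/7266 ≈ 0.303.
Interpolate at f ≈ 0.303 with slerp weights a = sin((1−f)δ)/sin δ ≈ 0.992, b = sin(fδ)/sin δ ≈ 0.547.
p = a·p₁ + b·p₂ ≈ (0.228, 0.691, 0.686); φ = arcsin(p_z) ≈ 43.29°, λ = atan2(p_y, p_x) ≈ 71.73°.

≈ 43°N, 72°E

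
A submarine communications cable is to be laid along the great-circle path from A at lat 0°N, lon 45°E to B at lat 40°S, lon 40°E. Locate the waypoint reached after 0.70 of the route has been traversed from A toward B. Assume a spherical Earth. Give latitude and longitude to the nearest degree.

Write both endpoints as unit vectors p₁, p₂ with components (cos φ cos λ, cos φ sin λ, sin φ).
The central angle between the endpoints is δ = arccos(p₁·p₂) ≈ 0.703 rad (40.3°).
Interpolate at f = 0.70 with slerp weights a = sin((1−f)δ)/sin δ ≈ 0.324, b = sin(fδ)/sin δ ≈ 0.731.
p = a·p₁ + b·p₂ ≈ (0.658, 0.589, -0.470); φ = arcsin(p_z) ≈ -28.02°, λ = atan2(p_y, p_x) ≈ 41.83°.

≈ lat 28°S, lon 42°E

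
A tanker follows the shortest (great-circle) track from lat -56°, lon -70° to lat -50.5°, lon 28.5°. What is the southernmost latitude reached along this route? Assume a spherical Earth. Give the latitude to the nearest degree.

≈ -64°

The great circle lies in the plane with unit normal n̂ = (p₁ × p₂)/|p₁ × p₂|.
Here n̂_z ≈ +0.435; the vertex latitude is φ_max = arccos|n̂_z| ≈ 64.2°.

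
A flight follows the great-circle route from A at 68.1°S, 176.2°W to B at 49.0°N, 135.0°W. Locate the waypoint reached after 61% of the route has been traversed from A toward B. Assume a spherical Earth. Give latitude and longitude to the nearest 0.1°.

≈ 2.9°N, 147.2°W

Convert each endpoint to a unit vector on the sphere (x = cos φ cos λ, y = cos φ sin λ, z = sin φ).
The central angle between the endpoints is δ = arccos(p₁·p₂) ≈ 2.113 rad (121.1°).
Interpolate at f = 0.61 with slerp weights a = sin((1−f)δ)/sin δ ≈ 0.857, b = sin(fδ)/sin δ ≈ 1.121.
p = a·p₁ + b·p₂ ≈ (-0.839, -0.541, 0.051); φ = arcsin(p_z) ≈ 2.94°, λ = atan2(p_y, p_x) ≈ -147.17°.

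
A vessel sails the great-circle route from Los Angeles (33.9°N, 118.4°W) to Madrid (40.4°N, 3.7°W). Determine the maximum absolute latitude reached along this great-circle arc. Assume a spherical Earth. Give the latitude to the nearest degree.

The great circle lies in the plane with unit normal n̂ = (p₁ × p₂)/|p₁ × p₂|.
Here n̂_z ≈ +0.577; the vertex latitude is φ_max = arccos|n̂_z| ≈ 54.8°.

≈ 55°N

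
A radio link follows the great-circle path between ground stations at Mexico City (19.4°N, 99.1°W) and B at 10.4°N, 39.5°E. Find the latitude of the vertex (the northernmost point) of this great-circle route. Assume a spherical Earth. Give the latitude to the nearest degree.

The great circle lies in the plane with unit normal n̂ = (p₁ × p₂)/|p₁ × p₂|.
Here n̂_z ≈ +0.795; the vertex latitude is φ_max = arccos|n̂_z| ≈ 37.3°.
Check via Clairaut: cos φ_max = |cos φ₁| · sin C = cos(19.4°)·sin(57.4°) ≈ 0.795, again giving ≈ 37.3°.

≈ 37°N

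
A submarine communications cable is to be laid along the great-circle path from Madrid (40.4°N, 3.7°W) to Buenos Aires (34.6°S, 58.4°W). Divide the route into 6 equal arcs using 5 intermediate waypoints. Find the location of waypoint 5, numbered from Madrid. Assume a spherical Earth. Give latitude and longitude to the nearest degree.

Convert each endpoint to a unit vector on the sphere (x = cos φ cos λ, y = cos φ sin λ, z = sin φ).
The central angle between the endpoints is δ = arccos(p₁·p₂) ≈ 1.577 rad (90.3°).
Interpolate at f = 5/6 with slerp weights a = sin((1−f)δ)/sin δ ≈ 0.260, b = sin(fδ)/sin δ ≈ 0.967.
p = a·p₁ + b·p₂ ≈ (0.615, -0.691, -0.381); φ = arcsin(p_z) ≈ -22.39°, λ = atan2(p_y, p_x) ≈ -48.34°.

≈ (22°S, 48°W)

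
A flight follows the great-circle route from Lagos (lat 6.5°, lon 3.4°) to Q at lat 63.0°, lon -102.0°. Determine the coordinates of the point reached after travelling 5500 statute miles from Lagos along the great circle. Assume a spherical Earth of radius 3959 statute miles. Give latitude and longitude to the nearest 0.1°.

From cos δ = sin φ₁ sin φ₂ + cos φ₁ cos φ₂ cos Δλ, the central angle is δ ≈ 1.590 rad (91.1°). The total great-circle distance is δ·R ≈ 1.590 × 3959 ≈ 6294 mi, so the target fraction is f = 5500/6294 ≈ 0.874.
Interpolate at f ≈ 0.874 with slerp weights a = sin((1−f)δ)/sin δ ≈ 0.199, b = sin(fδ)/sin δ ≈ 0.984.
p = a·p₁ + b·p₂ ≈ (0.105, -0.425, 0.899); φ = arcsin(p_z) ≈ 64.04°, λ = atan2(p_y, p_x) ≈ -76.17°.

≈ lat 64.0°, lon -76.2°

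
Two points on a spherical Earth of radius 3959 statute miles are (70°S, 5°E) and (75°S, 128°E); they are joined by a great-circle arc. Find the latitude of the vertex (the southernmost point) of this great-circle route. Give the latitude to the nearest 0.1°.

≈ 81.6°S

The great circle lies in the plane with unit normal n̂ = (p₁ × p₂)/|p₁ × p₂|.
Here n̂_z ≈ +0.145; the vertex latitude is φ_max = arccos|n̂_z| ≈ 81.6°.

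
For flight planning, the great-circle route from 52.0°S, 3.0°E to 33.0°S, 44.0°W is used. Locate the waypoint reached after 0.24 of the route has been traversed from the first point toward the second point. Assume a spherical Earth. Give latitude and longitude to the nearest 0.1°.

Write both endpoints as unit vectors p₁, p₂ with components (cos φ cos λ, cos φ sin λ, sin φ).
The central angle between the endpoints is δ = arccos(p₁·p₂) ≈ 0.674 rad (38.6°).
Interpolate at f = 0.24 with slerp weights a = sin((1−f)δ)/sin δ ≈ 0.785, b = sin(fδ)/sin δ ≈ 0.258.
p = a·p₁ + b·p₂ ≈ (0.639, -0.125, -0.759); φ = arcsin(p_z) ≈ -49.41°, λ = atan2(p_y, p_x) ≈ -11.08°.

≈ 49.4°S, 11.1°W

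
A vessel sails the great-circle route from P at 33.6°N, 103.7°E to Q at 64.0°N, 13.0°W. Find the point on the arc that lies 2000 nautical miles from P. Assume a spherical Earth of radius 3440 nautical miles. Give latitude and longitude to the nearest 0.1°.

≈ 61.5°N, 75.2°E

From cos δ = sin φ₁ sin φ₂ + cos φ₁ cos φ₂ cos Δλ, the central angle is δ ≈ 1.231 rad (70.5°). The total great-circle distance is δ·R ≈ 1.231 × 3440 ≈ 4235 nmi, so the target fraction is f = 2000/4235 ≈ 0.472.
Interpolate at f ≈ 0.472 with slerp weights a = sin((1−f)δ)/sin δ ≈ 0.642, b = sin(fδ)/sin δ ≈ 0.583.
p = a·p₁ + b·p₂ ≈ (0.122, 0.462, 0.879); φ = arcsin(p_z) ≈ 61.47°, λ = atan2(p_y, p_x) ≈ 75.17°.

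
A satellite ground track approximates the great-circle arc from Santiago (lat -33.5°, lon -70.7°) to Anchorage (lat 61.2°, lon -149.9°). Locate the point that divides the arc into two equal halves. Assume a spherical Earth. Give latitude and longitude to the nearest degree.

≈ lat 17°, lon -98°

Write both endpoints as unit vectors p₁, p₂ with components (cos φ cos λ, cos φ sin λ, sin φ).
The central angle between the endpoints is δ = arccos(p₁·p₂) ≈ 1.991 rad (114.1°).
Interpolate at f = 1/2 with slerp weights a = sin((1−f)δ)/sin δ ≈ 0.919, b = sin(fδ)/sin δ ≈ 0.919.
p = a·p₁ + b·p₂ ≈ (-0.130, -0.946, 0.298); φ = arcsin(p_z) ≈ 17.35°, λ = atan2(p_y, p_x) ≈ -97.81°.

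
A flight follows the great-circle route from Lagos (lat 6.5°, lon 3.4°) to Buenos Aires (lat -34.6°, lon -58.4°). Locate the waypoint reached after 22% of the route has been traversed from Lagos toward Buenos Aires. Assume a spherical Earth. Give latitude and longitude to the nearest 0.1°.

≈ lat -3.6°, lon -8.6°

The haversine formula gives a central angle δ ≈ 1.243 rad (71.2°) between the endpoints.
Interpolate at f = 0.22 with slerp weights a = sin((1−f)δ)/sin δ ≈ 0.871, b = sin(fδ)/sin δ ≈ 0.285.
p = a·p₁ + b·p₂ ≈ (0.987, -0.149, -0.063); φ = arcsin(p_z) ≈ -3.63°, λ = atan2(p_y, p_x) ≈ -8.57°.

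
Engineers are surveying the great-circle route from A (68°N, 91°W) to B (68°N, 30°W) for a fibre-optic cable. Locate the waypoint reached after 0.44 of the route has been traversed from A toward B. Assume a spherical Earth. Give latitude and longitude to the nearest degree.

≈ (71°N, 64°W)

From cos δ = sin φ₁ sin φ₂ + cos φ₁ cos φ₂ cos Δλ, the central angle is δ ≈ 0.383 rad (21.9°).
Interpolate at f = 0.44 with slerp weights a = sin((1−f)δ)/sin δ ≈ 0.570, b = sin(fδ)/sin δ ≈ 0.449.
p = a·p₁ + b·p₂ ≈ (0.142, -0.297, 0.944); φ = arcsin(p_z) ≈ 70.76°, λ = atan2(p_y, p_x) ≈ -64.49°.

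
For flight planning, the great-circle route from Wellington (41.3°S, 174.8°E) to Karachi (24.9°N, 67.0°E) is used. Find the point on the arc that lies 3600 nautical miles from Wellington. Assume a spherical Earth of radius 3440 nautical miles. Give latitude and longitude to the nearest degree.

≈ 13°S, 113°E

The haversine formula gives a central angle δ ≈ 2.079 rad (119.1°) between the endpoints. The total great-circle distance is δ·R ≈ 2.079 × 3440 ≈ 7150 nmi, so the target fraction is f = 3600/7150 ≈ 0.503.
Interpolate at f ≈ 0.503 with slerp weights a = sin((1−f)δ)/sin δ ≈ 0.982, b = sin(fδ)/sin δ ≈ 0.991.
p = a·p₁ + b·p₂ ≈ (-0.384, 0.894, -0.231); φ = arcsin(p_z) ≈ -13.37°, λ = atan2(p_y, p_x) ≈ 113.23°.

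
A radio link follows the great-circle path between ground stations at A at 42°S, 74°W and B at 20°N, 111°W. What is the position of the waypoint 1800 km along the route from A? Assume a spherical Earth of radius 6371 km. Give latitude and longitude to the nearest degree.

Convert each endpoint to a unit vector on the sphere (x = cos φ cos λ, y = cos φ sin λ, z = sin φ).
The central angle between the endpoints is δ = arccos(p₁·p₂) ≈ 1.236 rad (70.8°). The total great-circle distance is δ·R ≈ 1.236 × 6371 ≈ 7873 km, so the target fraction is f = 1800/7873 ≈ 0.229.
Interpolate at f ≈ 0.229 with slerp weights a = sin((1−f)δ)/sin δ ≈ 0.863, b = sin(fδ)/sin δ ≈ 0.295.
p = a·p₁ + b·p₂ ≈ (0.077, -0.876, -0.477); φ = arcsin(p_z) ≈ -28.47°, λ = atan2(p_y, p_x) ≈ -84.95°.

≈ 28°S, 85°W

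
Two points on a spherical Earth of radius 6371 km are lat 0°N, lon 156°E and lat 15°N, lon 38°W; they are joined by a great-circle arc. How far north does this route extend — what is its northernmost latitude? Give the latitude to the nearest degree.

≈ 48°N

The great circle lies in the plane with unit normal n̂ = (p₁ × p₂)/|p₁ × p₂|.
Here n̂_z ≈ +0.670; the vertex latitude is φ_max = arccos|n̂_z| ≈ 47.9°.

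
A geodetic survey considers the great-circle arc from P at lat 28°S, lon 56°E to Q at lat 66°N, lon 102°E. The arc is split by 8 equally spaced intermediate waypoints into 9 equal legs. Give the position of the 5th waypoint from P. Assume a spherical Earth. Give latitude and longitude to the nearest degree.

≈ lat 26°N, lon 72°E

Convert each endpoint to a unit vector on the sphere (x = cos φ cos λ, y = cos φ sin λ, z = sin φ).
The central angle between the endpoints is δ = arccos(p₁·p₂) ≈ 1.751 rad (100.3°).
Interpolate at f = 5/9 with slerp weights a = sin((1−f)δ)/sin δ ≈ 0.714, b = sin(fδ)/sin δ ≈ 0.840.
p = a·p₁ + b·p₂ ≈ (0.281, 0.857, 0.432); φ = arcsin(p_z) ≈ 25.62°, λ = atan2(p_y, p_x) ≈ 71.82°.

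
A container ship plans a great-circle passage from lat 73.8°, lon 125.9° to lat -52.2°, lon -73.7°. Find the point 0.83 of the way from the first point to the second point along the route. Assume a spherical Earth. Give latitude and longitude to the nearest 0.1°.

≈ lat -26.0°, lon -80.5°

Convert each endpoint to a unit vector on the sphere (x = cos φ cos λ, y = cos φ sin λ, z = sin φ).
The central angle between the endpoints is δ = arccos(p₁·p₂) ≈ 2.739 rad (156.9°).
Interpolate at f = 0.83 with slerp weights a = sin((1−f)δ)/sin δ ≈ 1.145, b = sin(fδ)/sin δ ≈ 1.946.
p = a·p₁ + b·p₂ ≈ (0.148, -0.886, -0.439); φ = arcsin(p_z) ≈ -26.03°, λ = atan2(p_y, p_x) ≈ -80.55°.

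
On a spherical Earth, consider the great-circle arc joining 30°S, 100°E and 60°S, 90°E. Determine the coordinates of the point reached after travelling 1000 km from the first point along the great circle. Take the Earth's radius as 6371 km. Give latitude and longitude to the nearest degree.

Write both endpoints as unit vectors p₁, p₂ with components (cos φ cos λ, cos φ sin λ, sin φ).
The central angle between the endpoints is δ = arccos(p₁·p₂) ≈ 0.537 rad (30.7°). The total great-circle distance is δ·R ≈ 0.537 × 6371 ≈ 3419 km, so the target fraction is f = 1000/3419 ≈ 0.293.
Interpolate at f ≈ 0.293 with slerp weights a = sin((1−f)δ)/sin δ ≈ 0.725, b = sin(fδ)/sin δ ≈ 0.306.
p = a·p₁ + b·p₂ ≈ (-0.109, 0.771, -0.627); φ = arcsin(p_z) ≈ -38.85°, λ = atan2(p_y, p_x) ≈ 98.05°.

≈ 39°S, 98°E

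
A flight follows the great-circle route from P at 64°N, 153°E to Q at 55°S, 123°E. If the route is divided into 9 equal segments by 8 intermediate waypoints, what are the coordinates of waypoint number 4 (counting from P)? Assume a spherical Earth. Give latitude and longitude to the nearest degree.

≈ 11°N, 137°E

Convert each endpoint to a unit vector on the sphere (x = cos φ cos λ, y = cos φ sin λ, z = sin φ).
The central angle between the endpoints is δ = arccos(p₁·p₂) ≈ 2.116 rad (121.2°).
Interpolate at f = 4/9 with slerp weights a = sin((1−f)δ)/sin δ ≈ 1.079, b = sin(fδ)/sin δ ≈ 0.945.
p = a·p₁ + b·p₂ ≈ (-0.717, 0.669, 0.196); φ = arcsin(p_z) ≈ 11.32°, λ = atan2(p_y, p_x) ≈ 136.96°.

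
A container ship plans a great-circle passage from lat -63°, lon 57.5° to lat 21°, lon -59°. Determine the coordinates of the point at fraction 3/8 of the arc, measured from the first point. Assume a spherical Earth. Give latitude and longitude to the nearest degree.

Convert each endpoint to a unit vector on the sphere (x = cos φ cos λ, y = cos φ sin λ, z = sin φ).
The central angle between the endpoints is δ = arccos(p₁·p₂) ≈ 2.104 rad (120.6°).
Interpolate at f = 3/8 with slerp weights a = sin((1−f)δ)/sin δ ≈ 1.124, b = sin(fδ)/sin δ ≈ 0.824.
p = a·p₁ + b·p₂ ≈ (0.670, -0.229, -0.706); φ = arcsin(p_z) ≈ -44.89°, λ = atan2(p_y, p_x) ≈ -18.89°.

≈ lat -45°, lon -19°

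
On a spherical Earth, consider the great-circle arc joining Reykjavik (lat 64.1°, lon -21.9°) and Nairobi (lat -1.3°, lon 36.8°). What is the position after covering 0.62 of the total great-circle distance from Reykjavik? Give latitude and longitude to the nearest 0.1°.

The haversine formula gives a central angle δ ≈ 1.363 rad (78.1°) between the endpoints.
Interpolate at f = 0.62 with slerp weights a = sin((1−f)δ)/sin δ ≈ 0.506, b = sin(fδ)/sin δ ≈ 0.764.
p = a·p₁ + b·p₂ ≈ (0.817, 0.375, 0.438); φ = arcsin(p_z) ≈ 25.96°, λ = atan2(p_y, p_x) ≈ 24.68°.

≈ lat 26.0°, lon 24.7°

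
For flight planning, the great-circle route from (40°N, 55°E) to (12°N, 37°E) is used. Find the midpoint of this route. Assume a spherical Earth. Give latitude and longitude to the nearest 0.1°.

≈ (26.3°N, 44.9°E)

Convert each endpoint to a unit vector on the sphere (x = cos φ cos λ, y = cos φ sin λ, z = sin φ).
The central angle between the endpoints is δ = arccos(p₁·p₂) ≈ 0.562 rad (32.2°).
Interpolate at f = 1/2 with slerp weights a = sin((1−f)δ)/sin δ ≈ 0.520, b = sin(fδ)/sin δ ≈ 0.520.
p = a·p₁ + b·p₂ ≈ (0.635, 0.633, 0.443); φ = arcsin(p_z) ≈ 26.28°, λ = atan2(p_y, p_x) ≈ 44.90°.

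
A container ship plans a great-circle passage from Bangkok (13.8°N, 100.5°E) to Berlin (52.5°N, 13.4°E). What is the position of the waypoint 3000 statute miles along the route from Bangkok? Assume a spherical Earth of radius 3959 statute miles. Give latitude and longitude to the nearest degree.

≈ (44°N, 64°E)

Convert each endpoint to a unit vector on the sphere (x = cos φ cos λ, y = cos φ sin λ, z = sin φ).
The central angle between the endpoints is δ = arccos(p₁·p₂) ≈ 1.350 rad (77.3°). The total great-circle distance is δ·R ≈ 1.350 × 3959 ≈ 5344 mi, so the target fraction is f = 3000/5344 ≈ 0.561.
Interpolate at f ≈ 0.561 with slerp weights a = sin((1−f)δ)/sin δ ≈ 0.572, b = sin(fδ)/sin δ ≈ 0.704.
p = a·p₁ + b·p₂ ≈ (0.316, 0.646, 0.695); φ = arcsin(p_z) ≈ 44.05°, λ = atan2(p_y, p_x) ≈ 63.92°.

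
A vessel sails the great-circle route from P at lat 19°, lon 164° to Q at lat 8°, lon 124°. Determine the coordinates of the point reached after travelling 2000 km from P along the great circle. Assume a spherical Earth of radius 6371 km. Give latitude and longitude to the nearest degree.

≈ lat 15°, lon 146°

Write both endpoints as unit vectors p₁, p₂ with components (cos φ cos λ, cos φ sin λ, sin φ).
The central angle between the endpoints is δ = arccos(p₁·p₂) ≈ 0.704 rad (40.3°). The total great-circle distance is δ·R ≈ 0.704 × 6371 ≈ 4482 km, so the target fraction is f = 2000/4482 ≈ 0.446.
Interpolate at f ≈ 0.446 with slerp weights a = sin((1−f)δ)/sin δ ≈ 0.587, b = sin(fδ)/sin δ ≈ 0.477.
p = a·p₁ + b·p₂ ≈ (-0.798, 0.545, 0.258); φ = arcsin(p_z) ≈ 14.93°, λ = atan2(p_y, p_x) ≈ 145.67°.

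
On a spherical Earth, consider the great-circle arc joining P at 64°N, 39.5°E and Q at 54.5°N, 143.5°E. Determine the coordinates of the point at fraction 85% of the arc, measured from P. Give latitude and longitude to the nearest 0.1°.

Write both endpoints as unit vectors p₁, p₂ with components (cos φ cos λ, cos φ sin λ, sin φ).
The central angle between the endpoints is δ = arccos(p₁·p₂) ≈ 0.836 rad (47.9°).
Interpolate at f = 0.85 with slerp weights a = sin((1−f)δ)/sin δ ≈ 0.169, b = sin(fδ)/sin δ ≈ 0.879.
p = a·p₁ + b·p₂ ≈ (-0.353, 0.351, 0.867); φ = arcsin(p_z) ≈ 60.14°, λ = atan2(p_y, p_x) ≈ 135.22°.

≈ 60.1°N, 135.2°E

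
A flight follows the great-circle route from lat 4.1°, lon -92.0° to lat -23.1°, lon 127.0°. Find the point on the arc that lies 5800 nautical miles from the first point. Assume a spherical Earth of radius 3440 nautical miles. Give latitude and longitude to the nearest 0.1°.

Write both endpoints as unit vectors p₁, p₂ with components (cos φ cos λ, cos φ sin λ, sin φ).
The central angle between the endpoints is δ = arccos(p₁·p₂) ≈ 2.405 rad (137.8°). The total great-circle distance is δ·R ≈ 2.405 × 3440 ≈ 8275 nmi, so the target fraction is f = 5800/8275 ≈ 0.701.
Interpolate at f ≈ 0.701 with slerp weights a = sin((1−f)δ)/sin δ ≈ 0.981, b = sin(fδ)/sin δ ≈ 1.479.
p = a·p₁ + b·p₂ ≈ (-0.853, 0.109, -0.510); φ = arcsin(p_z) ≈ -30.68°, λ = atan2(p_y, p_x) ≈ 172.75°.

≈ lat -30.7°, lon 172.7°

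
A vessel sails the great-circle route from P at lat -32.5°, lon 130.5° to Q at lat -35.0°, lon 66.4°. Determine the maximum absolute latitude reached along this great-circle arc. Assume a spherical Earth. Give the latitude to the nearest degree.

≈ -38°

The great circle lies in the plane with unit normal n̂ = (p₁ × p₂)/|p₁ × p₂|.
Here n̂_z ≈ -0.784; the vertex latitude is φ_max = arccos|n̂_z| ≈ 38.3°.
Check via Clairaut: cos φ_max = |cos φ₁| · sin C = cos(32.5°)·sin(111.6°) ≈ 0.784, again giving ≈ 38.3°.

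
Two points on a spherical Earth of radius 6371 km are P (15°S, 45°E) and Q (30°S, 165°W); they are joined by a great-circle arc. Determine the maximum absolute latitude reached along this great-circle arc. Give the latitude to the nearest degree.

The great circle lies in the plane with unit normal n̂ = (p₁ × p₂)/|p₁ × p₂|.
Here n̂_z ≈ +0.520; the vertex latitude is φ_max = arccos|n̂_z| ≈ 58.6°.
Check via Clairaut: cos φ_max = |cos φ₁| · sin C = cos(15.0°)·sin(147.4°) ≈ 0.520, again giving ≈ 58.6°.

≈ 59°S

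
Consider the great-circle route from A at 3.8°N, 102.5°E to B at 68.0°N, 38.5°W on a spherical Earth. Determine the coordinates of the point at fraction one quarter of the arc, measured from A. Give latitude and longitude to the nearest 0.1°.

The haversine formula gives a central angle δ ≈ 1.802 rad (103.2°) between the endpoints.
Interpolate at f = 1/4 with slerp weights a = sin((1−f)δ)/sin δ ≈ 1.003, b = sin(fδ)/sin δ ≈ 0.447.
p = a·p₁ + b·p₂ ≈ (-0.085, 0.872, 0.481); φ = arcsin(p_z) ≈ 28.76°, λ = atan2(p_y, p_x) ≈ 95.59°.

≈ 28.8°N, 95.6°E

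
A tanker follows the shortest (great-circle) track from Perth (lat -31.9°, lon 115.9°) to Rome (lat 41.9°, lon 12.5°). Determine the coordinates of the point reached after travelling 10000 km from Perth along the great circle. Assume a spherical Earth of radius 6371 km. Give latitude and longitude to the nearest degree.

From cos δ = sin φ₁ sin φ₂ + cos φ₁ cos φ₂ cos Δλ, the central angle is δ ≈ 2.094 rad (120.0°). The total great-circle distance is δ·R ≈ 2.094 × 6371 ≈ 13339 km, so the target fraction is f = 10000/13339 ≈ 0.750.
Interpolate at f ≈ 0.750 with slerp weights a = sin((1−f)δ)/sin δ ≈ 0.578, b = sin(fδ)/sin δ ≈ 1.154.
p = a·p₁ + b·p₂ ≈ (0.625, 0.627, 0.466); φ = arcsin(p_z) ≈ 27.75°, λ = atan2(p_y, p_x) ≈ 45.11°.

≈ lat 28°, lon 45°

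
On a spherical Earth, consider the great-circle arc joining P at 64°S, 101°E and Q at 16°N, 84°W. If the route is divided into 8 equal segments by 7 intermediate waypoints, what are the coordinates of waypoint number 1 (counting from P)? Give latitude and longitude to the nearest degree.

≈ 80°S, 112°E

Write both endpoints as unit vectors p₁, p₂ with components (cos φ cos λ, cos φ sin λ, sin φ).
The central angle between the endpoints is δ = arccos(p₁·p₂) ≈ 2.302 rad (131.9°).
Interpolate at f = 1/8 with slerp weights a = sin((1−f)δ)/sin δ ≈ 1.213, b = sin(fδ)/sin δ ≈ 0.381.
p = a·p₁ + b·p₂ ≈ (-0.063, 0.158, -0.985); φ = arcsin(p_z) ≈ -80.21°, λ = atan2(p_y, p_x) ≈ 111.83°.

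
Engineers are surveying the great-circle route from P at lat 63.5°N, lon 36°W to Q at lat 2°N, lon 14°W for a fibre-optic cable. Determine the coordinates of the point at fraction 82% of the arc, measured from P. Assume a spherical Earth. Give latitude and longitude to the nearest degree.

Convert each endpoint to a unit vector on the sphere (x = cos φ cos λ, y = cos φ sin λ, z = sin φ).
The central angle between the endpoints is δ = arccos(p₁·p₂) ≈ 1.110 rad (63.6°).
Interpolate at f = 0.82 with slerp weights a = sin((1−f)δ)/sin δ ≈ 0.222, b = sin(fδ)/sin δ ≈ 0.882.
p = a·p₁ + b·p₂ ≈ (0.935, -0.271, 0.229); φ = arcsin(p_z) ≈ 13.24°, λ = atan2(p_y, p_x) ≈ -16.18°.

≈ lat 13°N, lon 16°W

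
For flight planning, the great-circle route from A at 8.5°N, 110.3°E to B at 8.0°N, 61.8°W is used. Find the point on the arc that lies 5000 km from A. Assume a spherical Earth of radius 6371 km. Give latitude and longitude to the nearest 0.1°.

≈ 47.2°N, 83.4°E

Convert each endpoint to a unit vector on the sphere (x = cos φ cos λ, y = cos φ sin λ, z = sin φ).
The central angle between the endpoints is δ = arccos(p₁·p₂) ≈ 2.823 rad (161.7°). The total great-circle distance is δ·R ≈ 2.823 × 6371 ≈ 17982 km, so the target fraction is f = 5000/17982 ≈ 0.278.
Interpolate at f ≈ 0.278 with slerp weights a = sin((1−f)δ)/sin δ ≈ 2.847, b = sin(fδ)/sin δ ≈ 2.253.
p = a·p₁ + b·p₂ ≈ (0.077, 0.674, 0.734); φ = arcsin(p_z) ≈ 47.25°, λ = atan2(p_y, p_x) ≈ 83.45°.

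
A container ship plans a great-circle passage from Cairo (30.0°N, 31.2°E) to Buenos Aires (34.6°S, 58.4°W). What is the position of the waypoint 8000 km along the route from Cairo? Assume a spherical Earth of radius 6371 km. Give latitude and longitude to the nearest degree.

Convert each endpoint to a unit vector on the sphere (x = cos φ cos λ, y = cos φ sin λ, z = sin φ).
The central angle between the endpoints is δ = arccos(p₁·p₂) ≈ 1.853 rad (106.2°). The total great-circle distance is δ·R ≈ 1.853 × 6371 ≈ 11809 km, so the target fraction is f = 8000/11809 ≈ 0.677.
Interpolate at f ≈ 0.677 with slerp weights a = sin((1−f)δ)/sin δ ≈ 0.586, b = sin(fδ)/sin δ ≈ 0.990.
p = a·p₁ + b·p₂ ≈ (0.861, -0.431, -0.269); φ = arcsin(p_z) ≈ -15.61°, λ = atan2(p_y, p_x) ≈ -26.60°.

≈ (16°S, 27°W)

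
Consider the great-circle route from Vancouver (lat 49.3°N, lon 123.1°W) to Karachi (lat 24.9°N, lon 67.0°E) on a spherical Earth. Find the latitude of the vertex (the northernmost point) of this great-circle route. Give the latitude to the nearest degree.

The great circle lies in the plane with unit normal n̂ = (p₁ × p₂)/|p₁ × p₂|.
Here n̂_z ≈ -0.108; the vertex latitude is φ_max = arccos|n̂_z| ≈ 83.8°.
Check via Clairaut: cos φ_max = |cos φ₁| · sin C = cos(49.3°)·sin(9.5°) ≈ 0.108, again giving ≈ 83.8°.

≈ 84°N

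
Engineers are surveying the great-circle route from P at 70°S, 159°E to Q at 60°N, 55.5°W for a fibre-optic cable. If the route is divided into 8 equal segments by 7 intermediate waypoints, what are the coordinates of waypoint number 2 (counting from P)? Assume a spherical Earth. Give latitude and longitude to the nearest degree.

The haversine formula gives a central angle δ ≈ 2.840 rad (162.7°) between the endpoints.
Interpolate at f = 2/8 with slerp weights a = sin((1−f)δ)/sin δ ≈ 2.850, b = sin(fδ)/sin δ ≈ 2.191.
p = a·p₁ + b·p₂ ≈ (-0.290, -0.553, -0.781); φ = arcsin(p_z) ≈ -51.34°, λ = atan2(p_y, p_x) ≈ -117.62°.

≈ 51°S, 118°W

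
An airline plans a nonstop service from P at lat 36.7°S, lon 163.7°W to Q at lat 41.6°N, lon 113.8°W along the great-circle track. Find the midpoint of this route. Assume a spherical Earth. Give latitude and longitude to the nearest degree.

Convert each endpoint to a unit vector on the sphere (x = cos φ cos λ, y = cos φ sin λ, z = sin φ).
The central angle between the endpoints is δ = arccos(p₁·p₂) ≈ 1.581 rad (90.6°).
Interpolate at f = 1/2 with slerp weights a = sin((1−f)δ)/sin δ ≈ 0.711, b = sin(fδ)/sin δ ≈ 0.711.
p = a·p₁ + b·p₂ ≈ (-0.762, -0.646, 0.047); φ = arcsin(p_z) ≈ 2.70°, λ = atan2(p_y, p_x) ≈ -139.68°.

≈ lat 3°N, lon 140°W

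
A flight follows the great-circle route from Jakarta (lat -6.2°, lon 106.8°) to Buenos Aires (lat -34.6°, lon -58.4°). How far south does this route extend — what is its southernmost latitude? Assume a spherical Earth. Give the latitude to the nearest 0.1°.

≈ -72.2°

The great circle lies in the plane with unit normal n̂ = (p₁ × p₂)/|p₁ × p₂|.
Here n̂_z ≈ -0.306; the vertex latitude is φ_max = arccos|n̂_z| ≈ 72.2°.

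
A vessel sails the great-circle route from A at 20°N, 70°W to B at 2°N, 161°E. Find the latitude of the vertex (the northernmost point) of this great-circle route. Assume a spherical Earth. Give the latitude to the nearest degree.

≈ 26°N

The great circle lies in the plane with unit normal n̂ = (p₁ × p₂)/|p₁ × p₂|.
Here n̂_z ≈ -0.895; the vertex latitude is φ_max = arccos|n̂_z| ≈ 26.5°.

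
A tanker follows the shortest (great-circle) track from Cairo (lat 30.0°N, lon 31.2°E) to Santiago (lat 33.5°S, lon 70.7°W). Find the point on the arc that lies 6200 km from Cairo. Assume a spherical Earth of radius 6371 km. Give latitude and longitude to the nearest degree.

≈ lat 2°S, lon 17°W

Write both endpoints as unit vectors p₁, p₂ with components (cos φ cos λ, cos φ sin λ, sin φ).
The central angle between the endpoints is δ = arccos(p₁·p₂) ≈ 2.010 rad (115.1°). The total great-circle distance is δ·R ≈ 2.010 × 6371 ≈ 12803 km, so the target fraction is f = 6200/12803 ≈ 0.484.
Interpolate at f ≈ 0.484 with slerp weights a = sin((1−f)δ)/sin δ ≈ 0.951, b = sin(fδ)/sin δ ≈ 0.913.
p = a·p₁ + b·p₂ ≈ (0.956, -0.292, -0.029); φ = arcsin(p_z) ≈ -1.64°, λ = atan2(p_y, p_x) ≈ -17.00°.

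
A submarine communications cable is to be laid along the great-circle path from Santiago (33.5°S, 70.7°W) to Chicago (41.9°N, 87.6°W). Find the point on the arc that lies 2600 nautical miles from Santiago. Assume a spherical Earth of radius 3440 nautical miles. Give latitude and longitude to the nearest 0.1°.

≈ (9.0°N, 79.6°W)

From cos δ = sin φ₁ sin φ₂ + cos φ₁ cos φ₂ cos Δλ, the central angle is δ ≈ 1.344 rad (77.0°). The total great-circle distance is δ·R ≈ 1.344 × 3440 ≈ 4622 nmi, so the target fraction is f = 2600/4622 ≈ 0.563.
Interpolate at f ≈ 0.563 with slerp weights a = sin((1−f)δ)/sin δ ≈ 0.569, b = sin(fδ)/sin δ ≈ 0.704.
p = a·p₁ + b·p₂ ≈ (0.179, -0.971, 0.156); φ = arcsin(p_z) ≈ 8.98°, λ = atan2(p_y, p_x) ≈ -79.57°.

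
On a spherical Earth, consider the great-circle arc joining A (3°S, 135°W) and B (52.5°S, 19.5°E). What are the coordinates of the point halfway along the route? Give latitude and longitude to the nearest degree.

Convert each endpoint to a unit vector on the sphere (x = cos φ cos λ, y = cos φ sin λ, z = sin φ).
The central angle between the endpoints is δ = arccos(p₁·p₂) ≈ 2.103 rad (120.5°).
Interpolate at f = 1/2 with slerp weights a = sin((1−f)δ)/sin δ ≈ 1.007, b = sin(fδ)/sin δ ≈ 1.007.
p = a·p₁ + b·p₂ ≈ (-0.133, -0.507, -0.852); φ = arcsin(p_z) ≈ -58.41°, λ = atan2(p_y, p_x) ≈ -104.74°.

≈ (58°S, 105°W)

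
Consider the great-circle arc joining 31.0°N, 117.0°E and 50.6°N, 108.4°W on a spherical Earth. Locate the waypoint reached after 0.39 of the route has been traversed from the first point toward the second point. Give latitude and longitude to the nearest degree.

Convert each endpoint to a unit vector on the sphere (x = cos φ cos λ, y = cos φ sin λ, z = sin φ).
The central angle between the endpoints is δ = arccos(p₁·p₂) ≈ 1.555 rad (89.1°).
Interpolate at f = 0.39 with slerp weights a = sin((1−f)δ)/sin δ ≈ 0.813, b = sin(fδ)/sin δ ≈ 0.570.
p = a·p₁ + b·p₂ ≈ (-0.430, 0.277, 0.859); φ = arcsin(p_z) ≈ 59.20°, λ = atan2(p_y, p_x) ≈ 147.20°.

≈ 59°N, 147°E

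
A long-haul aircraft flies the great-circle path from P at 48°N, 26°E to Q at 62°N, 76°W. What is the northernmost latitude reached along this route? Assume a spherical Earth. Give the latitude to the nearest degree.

≈ 68°N

The great circle lies in the plane with unit normal n̂ = (p₁ × p₂)/|p₁ × p₂|.
Here n̂_z ≈ -0.381; the vertex latitude is φ_max = arccos|n̂_z| ≈ 67.6°.
Check via Clairaut: cos φ_max = |cos φ₁| · sin C = cos(48.0°)·sin(34.7°) ≈ 0.381, again giving ≈ 67.6°.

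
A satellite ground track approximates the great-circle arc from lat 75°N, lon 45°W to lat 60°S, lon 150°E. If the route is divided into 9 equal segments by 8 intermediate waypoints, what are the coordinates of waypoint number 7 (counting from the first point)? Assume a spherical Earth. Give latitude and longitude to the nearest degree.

Write both endpoints as unit vectors p₁, p₂ with components (cos φ cos λ, cos φ sin λ, sin φ).
The central angle between the endpoints is δ = arccos(p₁·p₂) ≈ 2.863 rad (164.1°).
Interpolate at f = 7/9 with slerp weights a = sin((1−f)δ)/sin δ ≈ 2.163, b = sin(fδ)/sin δ ≈ 2.884.
p = a·p₁ + b·p₂ ≈ (-0.853, 0.325, -0.408); φ = arcsin(p_z) ≈ -24.11°, λ = atan2(p_y, p_x) ≈ 159.13°.

≈ lat 24°S, lon 159°E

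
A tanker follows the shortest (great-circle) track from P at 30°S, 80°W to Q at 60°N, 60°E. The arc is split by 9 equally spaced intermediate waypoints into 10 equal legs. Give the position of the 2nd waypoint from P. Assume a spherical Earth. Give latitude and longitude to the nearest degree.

≈ 5°S, 66°W

The haversine formula gives a central angle δ ≈ 2.441 rad (139.9°) between the endpoints.
Interpolate at f = 2/10 with slerp weights a = sin((1−f)δ)/sin δ ≈ 1.440, b = sin(fδ)/sin δ ≈ 0.728.
p = a·p₁ + b·p₂ ≈ (0.399, -0.913, -0.089); φ = arcsin(p_z) ≈ -5.13°, λ = atan2(p_y, p_x) ≈ -66.41°.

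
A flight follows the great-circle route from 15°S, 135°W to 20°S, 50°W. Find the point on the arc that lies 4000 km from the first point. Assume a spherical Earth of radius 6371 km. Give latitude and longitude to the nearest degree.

Write both endpoints as unit vectors p₁, p₂ with components (cos φ cos λ, cos φ sin λ, sin φ).
The central angle between the endpoints is δ = arccos(p₁·p₂) ≈ 1.402 rad (80.3°). The total great-circle distance is δ·R ≈ 1.402 × 6371 ≈ 8935 km, so the target fraction is f = 4000/8935 ≈ 0.448.
Interpolate at f ≈ 0.448 with slerp weights a = sin((1−f)δ)/sin δ ≈ 0.709, b = sin(fδ)/sin δ ≈ 0.596.
p = a·p₁ + b·p₂ ≈ (-0.125, -0.913, -0.387); φ = arcsin(p_z) ≈ -22.79°, λ = atan2(p_y, p_x) ≈ -97.77°.

≈ 23°S, 98°W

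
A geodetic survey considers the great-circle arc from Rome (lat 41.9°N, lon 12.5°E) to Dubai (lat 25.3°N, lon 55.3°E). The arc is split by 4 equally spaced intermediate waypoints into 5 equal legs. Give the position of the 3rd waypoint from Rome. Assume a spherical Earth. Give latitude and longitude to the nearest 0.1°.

Convert each endpoint to a unit vector on the sphere (x = cos φ cos λ, y = cos φ sin λ, z = sin φ).
The central angle between the endpoints is δ = arccos(p₁·p₂) ≈ 0.677 rad (38.8°).
Interpolate at f = 3/5 with slerp weights a = sin((1−f)δ)/sin δ ≈ 0.427, b = sin(fδ)/sin δ ≈ 0.631.
p = a·p₁ + b·p₂ ≈ (0.635, 0.538, 0.555); φ = arcsin(p_z) ≈ 33.69°, λ = atan2(p_y, p_x) ≈ 40.26°.

≈ lat 33.7°N, lon 40.3°E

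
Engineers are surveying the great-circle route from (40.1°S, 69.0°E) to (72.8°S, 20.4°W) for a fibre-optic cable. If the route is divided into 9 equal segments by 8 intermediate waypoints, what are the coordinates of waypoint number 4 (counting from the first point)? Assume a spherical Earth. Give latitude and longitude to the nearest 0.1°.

≈ (60.5°S, 51.6°E)

Convert each endpoint to a unit vector on the sphere (x = cos φ cos λ, y = cos φ sin λ, z = sin φ).
The central angle between the endpoints is δ = arccos(p₁·p₂) ≈ 0.905 rad (51.9°).
Interpolate at f = 4/9 with slerp weights a = sin((1−f)δ)/sin δ ≈ 0.613, b = sin(fδ)/sin δ ≈ 0.498.
p = a·p₁ + b·p₂ ≈ (0.306, 0.386, -0.870); φ = arcsin(p_z) ≈ -60.48°, λ = atan2(p_y, p_x) ≈ 51.62°.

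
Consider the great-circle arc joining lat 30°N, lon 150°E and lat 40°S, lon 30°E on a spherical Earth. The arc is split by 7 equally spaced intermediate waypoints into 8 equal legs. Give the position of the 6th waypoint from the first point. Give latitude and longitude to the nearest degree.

Convert each endpoint to a unit vector on the sphere (x = cos φ cos λ, y = cos φ sin λ, z = sin φ).
The central angle between the endpoints is δ = arccos(p₁·p₂) ≈ 2.282 rad (130.8°).
Interpolate at f = 6/8 with slerp weights a = sin((1−f)δ)/sin δ ≈ 0.713, b = sin(fδ)/sin δ ≈ 1.307.
p = a·p₁ + b·p₂ ≈ (0.332, 0.810, -0.484); φ = arcsin(p_z) ≈ -28.93°, λ = atan2(p_y, p_x) ≈ 67.68°.

≈ lat 29°S, lon 68°E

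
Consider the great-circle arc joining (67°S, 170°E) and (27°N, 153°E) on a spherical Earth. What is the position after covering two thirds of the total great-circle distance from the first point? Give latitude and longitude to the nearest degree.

Write both endpoints as unit vectors p₁, p₂ with components (cos φ cos λ, cos φ sin λ, sin φ).
The central angle between the endpoints is δ = arccos(p₁·p₂) ≈ 1.656 rad (94.9°).
Interpolate at f = 2/3 with slerp weights a = sin((1−f)δ)/sin δ ≈ 0.526, b = sin(fδ)/sin δ ≈ 0.896.
p = a·p₁ + b·p₂ ≈ (-0.914, 0.398, -0.078); φ = arcsin(p_z) ≈ -4.45°, λ = atan2(p_y, p_x) ≈ 156.46°.

≈ (4°S, 156°E)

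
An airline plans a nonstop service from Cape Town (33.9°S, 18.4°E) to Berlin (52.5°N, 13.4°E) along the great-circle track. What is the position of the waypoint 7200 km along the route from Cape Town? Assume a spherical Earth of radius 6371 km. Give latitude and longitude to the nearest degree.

Write both endpoints as unit vectors p₁, p₂ with components (cos φ cos λ, cos φ sin λ, sin φ).
The central angle between the endpoints is δ = arccos(p₁·p₂) ≈ 1.510 rad (86.5°). The total great-circle distance is δ·R ≈ 1.510 × 6371 ≈ 9620 km, so the target fraction is f = 7200/9620 ≈ 0.748.
Interpolate at f ≈ 0.748 with slerp weights a = sin((1−f)δ)/sin δ ≈ 0.371, b = sin(fδ)/sin δ ≈ 0.906.
p = a·p₁ + b·p₂ ≈ (0.829, 0.225, 0.512); φ = arcsin(p_z) ≈ 30.78°, λ = atan2(p_y, p_x) ≈ 15.19°.

≈ (31°N, 15°E)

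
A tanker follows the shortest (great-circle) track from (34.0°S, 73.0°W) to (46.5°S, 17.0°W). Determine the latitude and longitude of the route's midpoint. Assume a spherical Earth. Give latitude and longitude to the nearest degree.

≈ (44°S, 48°W)

The haversine formula gives a central angle δ ≈ 0.760 rad (43.6°) between the endpoints.
Interpolate at f = 1/2 with slerp weights a = sin((1−f)δ)/sin δ ≈ 0.538, b = sin(fδ)/sin δ ≈ 0.538.
p = a·p₁ + b·p₂ ≈ (0.485, -0.535, -0.692); φ = arcsin(p_z) ≈ -43.76°, λ = atan2(p_y, p_x) ≈ -47.82°.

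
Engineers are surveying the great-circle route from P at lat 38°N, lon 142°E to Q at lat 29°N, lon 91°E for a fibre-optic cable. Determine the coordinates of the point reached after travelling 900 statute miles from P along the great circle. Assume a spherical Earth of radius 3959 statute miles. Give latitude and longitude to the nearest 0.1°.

≈ lat 37.7°N, lon 125.5°E

Write both endpoints as unit vectors p₁, p₂ with components (cos φ cos λ, cos φ sin λ, sin φ).
The central angle between the endpoints is δ = arccos(p₁·p₂) ≈ 0.749 rad (42.9°). The total great-circle distance is δ·R ≈ 0.749 × 3959 ≈ 2966 mi, so the target fraction is f = 900/2966 ≈ 0.303.
Interpolate at f ≈ 0.303 with slerp weights a = sin((1−f)δ)/sin δ ≈ 0.732, b = sin(fδ)/sin δ ≈ 0.331.
p = a·p₁ + b·p₂ ≈ (-0.460, 0.644, 0.611); φ = arcsin(p_z) ≈ 37.67°, λ = atan2(p_y, p_x) ≈ 125.49°.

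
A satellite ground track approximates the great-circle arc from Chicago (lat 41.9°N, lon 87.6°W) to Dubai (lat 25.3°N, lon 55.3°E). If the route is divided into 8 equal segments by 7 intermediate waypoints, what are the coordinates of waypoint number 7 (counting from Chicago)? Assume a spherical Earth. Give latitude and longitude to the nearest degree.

≈ lat 37°N, lon 48°E

Write both endpoints as unit vectors p₁, p₂ with components (cos φ cos λ, cos φ sin λ, sin φ).
The central angle between the endpoints is δ = arccos(p₁·p₂) ≈ 1.825 rad (104.6°).
Interpolate at f = 7/8 with slerp weights a = sin((1−f)δ)/sin δ ≈ 0.234, b = sin(fδ)/sin δ ≈ 1.033.
p = a·p₁ + b·p₂ ≈ (0.539, 0.594, 0.597); φ = arcsin(p_z) ≈ 36.68°, λ = atan2(p_y, p_x) ≈ 47.78°.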